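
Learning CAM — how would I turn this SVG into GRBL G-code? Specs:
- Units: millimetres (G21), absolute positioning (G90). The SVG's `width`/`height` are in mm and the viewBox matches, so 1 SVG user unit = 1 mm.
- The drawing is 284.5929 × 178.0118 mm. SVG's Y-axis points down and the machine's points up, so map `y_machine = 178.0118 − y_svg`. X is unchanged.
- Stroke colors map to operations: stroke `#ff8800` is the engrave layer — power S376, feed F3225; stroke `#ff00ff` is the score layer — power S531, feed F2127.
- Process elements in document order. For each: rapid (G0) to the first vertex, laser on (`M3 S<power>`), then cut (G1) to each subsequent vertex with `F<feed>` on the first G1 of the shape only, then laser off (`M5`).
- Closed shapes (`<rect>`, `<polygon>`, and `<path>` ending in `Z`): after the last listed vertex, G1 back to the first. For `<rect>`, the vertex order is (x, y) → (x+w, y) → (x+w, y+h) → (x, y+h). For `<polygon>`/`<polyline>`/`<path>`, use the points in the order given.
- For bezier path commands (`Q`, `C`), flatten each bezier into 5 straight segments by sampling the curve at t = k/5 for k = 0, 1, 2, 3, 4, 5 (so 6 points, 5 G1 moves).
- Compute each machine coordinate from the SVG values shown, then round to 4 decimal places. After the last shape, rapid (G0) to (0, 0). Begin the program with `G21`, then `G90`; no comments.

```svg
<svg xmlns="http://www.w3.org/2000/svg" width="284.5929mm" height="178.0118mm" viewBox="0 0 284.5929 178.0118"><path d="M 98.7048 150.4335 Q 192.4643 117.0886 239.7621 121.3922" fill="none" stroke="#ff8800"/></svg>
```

viewBox `0 0 284.5929 178.0118` with mm width/height → 1 unit = 1 mm. Flip: y_m = 178.0118 − y_svg.

**Shape 1** — `<path>` quadratic bezier, stroke `#ff8800` → engrave (S376, F3225). Control points (SVG): P0=(98.7048,150.4335), P1=(192.4643,117.0886), P2=(239.7621,121.3922); sampled at t=k/5. Machine vertices: (98.7048,27.5783) → (134.3501,39.4103) → (166.2785,48.2305) → (194.4900,54.0387) → (218.9845,56.8351) → (239.7621,56.6196). Open path.

G21
G90
G0 X98.7048 Y27.5783
M3 S376
G1 X134.3501 Y39.4103 F3225
G1 X166.2785 Y48.2305
G1 X194.4900 Y54.0387
G1 X218.9845 Y56.8351
G1 X239.7621 Y56.6196
M5
G0 X0.0000 Y0.0000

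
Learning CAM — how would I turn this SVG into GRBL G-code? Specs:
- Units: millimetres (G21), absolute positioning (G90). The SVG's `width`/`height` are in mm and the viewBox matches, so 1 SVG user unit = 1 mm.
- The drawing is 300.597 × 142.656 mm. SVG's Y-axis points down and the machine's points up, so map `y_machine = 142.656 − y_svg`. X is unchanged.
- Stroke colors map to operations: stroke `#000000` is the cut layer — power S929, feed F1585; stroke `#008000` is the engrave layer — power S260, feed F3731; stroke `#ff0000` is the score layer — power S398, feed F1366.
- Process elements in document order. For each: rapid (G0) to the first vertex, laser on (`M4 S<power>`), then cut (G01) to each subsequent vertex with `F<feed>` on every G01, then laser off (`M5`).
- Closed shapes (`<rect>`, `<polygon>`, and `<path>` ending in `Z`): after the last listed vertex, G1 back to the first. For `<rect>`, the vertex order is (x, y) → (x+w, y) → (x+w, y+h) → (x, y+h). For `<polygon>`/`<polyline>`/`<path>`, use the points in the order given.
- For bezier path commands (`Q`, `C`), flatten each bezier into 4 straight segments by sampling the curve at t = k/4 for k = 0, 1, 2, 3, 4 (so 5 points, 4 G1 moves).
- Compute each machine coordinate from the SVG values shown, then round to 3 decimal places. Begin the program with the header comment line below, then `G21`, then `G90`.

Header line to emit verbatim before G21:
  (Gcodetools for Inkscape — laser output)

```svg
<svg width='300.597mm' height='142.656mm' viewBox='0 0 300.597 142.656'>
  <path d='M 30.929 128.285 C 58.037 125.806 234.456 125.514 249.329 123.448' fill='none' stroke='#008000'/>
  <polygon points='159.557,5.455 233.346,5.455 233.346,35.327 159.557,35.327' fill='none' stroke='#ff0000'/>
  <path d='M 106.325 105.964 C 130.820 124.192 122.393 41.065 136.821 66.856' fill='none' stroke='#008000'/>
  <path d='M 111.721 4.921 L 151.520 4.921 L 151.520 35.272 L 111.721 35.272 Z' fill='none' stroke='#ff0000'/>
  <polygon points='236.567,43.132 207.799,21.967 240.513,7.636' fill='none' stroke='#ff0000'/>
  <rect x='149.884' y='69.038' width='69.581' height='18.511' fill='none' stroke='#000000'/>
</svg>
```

1 u = 1 mm; y_m = 142.656 − y.

[1] `<path>` cubic bezier, #008000→engrave S260 F3731: (30.929,14.371) → (74.399,15.882) → (144.717,16.944) → (212.742,17.929) → (249.329,19.208)

[2] `<polygon>` rectangle, #ff0000→score S398 F1366: (159.557,137.201) → (233.346,137.201) → (233.346,107.329) → (159.557,107.329) → (159.557,137.201) (closed)

[3] `<path>` cubic bezier, #008000→engrave S260 F3731: (106.325,36.692) → (119.395,38.740) → (125.348,59.082) → (129.414,78.007) → (136.821,75.800)

[4] `<path>` rectangle, #ff0000→score S398 F1366: (111.721,137.735) → (151.520,137.735) → (151.520,107.384) → (111.721,107.384) → (111.721,137.735) (closed)

[5] `<polygon>` regular polygon, #ff0000→score S398 F1366: (236.567,99.524) → (207.799,120.689) → (240.513,135.020) → (236.567,99.524) (closed)

[6] `<rect>` rectangle, #000000→cut S929 F1585: (149.884,73.618) → (219.465,73.618) → (219.465,55.107) → (149.884,55.107) → (149.884,73.618) (closed)

(Gcodetools for Inkscape — laser output)
G21
G90
G0 X30.929 Y14.371
M4 S260
G01 X74.399 Y15.882 F3731
G01 X144.717 Y16.944 F3731
G01 X212.742 Y17.929 F3731
G01 X249.329 Y19.208 F3731
M5
G0 X159.557 Y137.201
M4 S398
G01 X233.346 Y137.201 F1366
G01 X233.346 Y107.329 F1366
G01 X159.557 Y107.329 F1366
G01 X159.557 Y137.201 F1366
M5
G0 X106.325 Y36.692
M4 S260
G01 X119.395 Y38.740 F3731
G01 X125.348 Y59.082 F3731
G01 X129.414 Y78.007 F3731
G01 X136.821 Y75.800 F3731
M5
G0 X111.721 Y137.735
M4 S398
G01 X151.520 Y137.735 F1366
G01 X151.520 Y107.384 F1366
G01 X111.721 Y107.384 F1366
G01 X111.721 Y137.735 F1366
M5
G0 X236.567 Y99.524
M4 S398
G01 X207.799 Y120.689 F1366
G01 X240.513 Y135.020 F1366
G01 X236.567 Y99.524 F1366
M5
G0 X149.884 Y73.618
M4 S929
G01 X219.465 Y73.618 F1585
G01 X219.465 Y55.107 F1585
G01 X149.884 Y55.107 F1585
G01 X149.884 Y73.618 F1585
M5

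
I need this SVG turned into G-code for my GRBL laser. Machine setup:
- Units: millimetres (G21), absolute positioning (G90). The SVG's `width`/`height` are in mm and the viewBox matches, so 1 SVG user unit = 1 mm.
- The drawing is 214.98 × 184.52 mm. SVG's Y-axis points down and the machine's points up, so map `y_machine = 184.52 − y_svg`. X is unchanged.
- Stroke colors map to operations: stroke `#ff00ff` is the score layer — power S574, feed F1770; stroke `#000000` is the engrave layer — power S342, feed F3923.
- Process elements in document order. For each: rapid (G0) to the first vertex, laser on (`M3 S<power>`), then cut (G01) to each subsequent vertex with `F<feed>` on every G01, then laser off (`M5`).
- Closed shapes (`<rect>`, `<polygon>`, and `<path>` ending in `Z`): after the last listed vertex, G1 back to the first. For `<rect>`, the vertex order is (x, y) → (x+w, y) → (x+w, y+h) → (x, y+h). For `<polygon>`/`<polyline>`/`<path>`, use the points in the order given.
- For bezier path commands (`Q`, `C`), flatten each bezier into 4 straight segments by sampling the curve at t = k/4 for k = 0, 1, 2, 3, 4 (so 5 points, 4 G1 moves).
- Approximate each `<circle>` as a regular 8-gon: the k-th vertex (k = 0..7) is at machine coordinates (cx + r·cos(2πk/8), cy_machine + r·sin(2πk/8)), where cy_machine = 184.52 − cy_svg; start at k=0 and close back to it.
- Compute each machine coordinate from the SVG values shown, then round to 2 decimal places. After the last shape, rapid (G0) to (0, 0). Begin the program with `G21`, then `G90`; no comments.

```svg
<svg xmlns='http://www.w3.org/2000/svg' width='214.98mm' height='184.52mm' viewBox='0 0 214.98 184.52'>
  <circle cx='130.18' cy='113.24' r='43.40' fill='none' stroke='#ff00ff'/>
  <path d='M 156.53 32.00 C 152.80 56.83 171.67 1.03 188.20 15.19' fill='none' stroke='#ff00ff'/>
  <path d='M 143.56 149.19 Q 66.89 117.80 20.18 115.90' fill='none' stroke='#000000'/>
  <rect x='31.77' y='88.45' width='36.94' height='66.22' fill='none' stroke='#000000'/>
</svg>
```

viewBox `0 0 214.98 184.52` with mm width/height → 1 unit = 1 mm. Flip: y_m = 184.52 − y_svg.

**Shape 1** — `<circle>` circle, stroke `#ff00ff` → score (S574, F1770). Machine vertices: (173.58,71.28) → (160.87,101.97) → (130.18,114.68) → (99.49,101.97) → (86.78,71.28) → (99.49,40.59) → (130.18,27.88) → (160.87,40.59) → (173.58,71.28). Closed: final G1 returns to the first vertex.

**Shape 2** — `<path>` cubic bezier, stroke `#ff00ff` → score (S574, F1770). Control points (SVG): P0=(156.53,32.00), P1=(152.80,56.83), P2=(171.67,1.03), P3=(188.20,15.19); sampled at t=k/4. Machine vertices: (156.53,152.52) → (157.58,146.66) → (164.77,156.92) → (175.75,169.19) → (188.20,169.33). Open path.

**Shape 3** — `<path>` quadratic bezier, stroke `#000000` → engrave (S342, F3923). Control points (SVG): P0=(143.56,149.19), P1=(66.89,117.80), P2=(20.18,115.90); sampled at t=k/4. Machine vertices: (143.56,35.33) → (107.10,49.18) → (74.38,59.35) → (45.41,65.83) → (20.18,68.62). Open path.

**Shape 4** — `<rect>` rectangle, stroke `#000000` → engrave (S342, F3923). Machine vertices: (31.77,96.07) → (68.71,96.07) → (68.71,29.85) → (31.77,29.85) → (31.77,96.07). Closed: final G1 returns to the first vertex.

G21
G90
G0 X173.58 Y71.28
M3 S574
G01 X160.87 Y101.97 F1770
G01 X130.18 Y114.68 F1770
G01 X99.49 Y101.97 F1770
G01 X86.78 Y71.28 F1770
G01 X99.49 Y40.59 F1770
G01 X130.18 Y27.88 F1770
G01 X160.87 Y40.59 F1770
G01 X173.58 Y71.28 F1770
M5
G0 X156.53 Y152.52
M3 S574
G01 X157.58 Y146.66 F1770
G01 X164.77 Y156.92 F1770
G01 X175.75 Y169.19 F1770
G01 X188.20 Y169.33 F1770
M5
G0 X143.56 Y35.33
M3 S342
G01 X107.10 Y49.18 F3923
G01 X74.38 Y59.35 F3923
G01 X45.41 Y65.83 F3923
G01 X20.18 Y68.62 F3923
M5
G0 X31.77 Y96.07
M3 S342
G01 X68.71 Y96.07 F3923
G01 X68.71 Y29.85 F3923
G01 X31.77 Y29.85 F3923
G01 X31.77 Y96.07 F3923
M5
G0 X0.00 Y0.00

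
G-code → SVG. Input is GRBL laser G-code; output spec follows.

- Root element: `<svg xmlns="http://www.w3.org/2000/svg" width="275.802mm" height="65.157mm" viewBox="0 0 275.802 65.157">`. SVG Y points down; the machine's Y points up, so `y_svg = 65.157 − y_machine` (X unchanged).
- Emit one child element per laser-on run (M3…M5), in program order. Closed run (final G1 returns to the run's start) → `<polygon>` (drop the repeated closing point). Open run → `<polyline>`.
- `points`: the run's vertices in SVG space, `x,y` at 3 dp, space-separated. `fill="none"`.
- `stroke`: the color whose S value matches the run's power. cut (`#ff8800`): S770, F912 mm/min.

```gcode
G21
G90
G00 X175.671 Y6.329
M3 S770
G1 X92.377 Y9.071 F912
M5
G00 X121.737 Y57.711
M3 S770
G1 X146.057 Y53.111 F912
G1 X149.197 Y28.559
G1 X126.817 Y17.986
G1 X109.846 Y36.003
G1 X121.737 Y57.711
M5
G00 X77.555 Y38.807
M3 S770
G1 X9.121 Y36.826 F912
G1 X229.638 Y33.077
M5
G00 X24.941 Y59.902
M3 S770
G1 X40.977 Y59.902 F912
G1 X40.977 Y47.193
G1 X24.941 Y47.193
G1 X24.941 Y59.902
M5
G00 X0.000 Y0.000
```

y_svg = 65.157 − y_m. Every run uses S770, so all elements get stroke `#ff8800` (cut).

[1] open run; points: 175.671,58.828 92.377,56.086

[2] closed run; points: 121.737,7.446 146.057,12.046 149.197,36.598 126.817,47.171 109.846,29.154

[3] open run; points: 77.555,26.350 9.121,28.331 229.638,32.080

[4] closed run; points: 24.941,5.255 40.977,5.255 40.977,17.964 24.941,17.964

<svg xmlns="http://www.w3.org/2000/svg" width="275.802mm" height="65.157mm" viewBox="0 0 275.802 65.157">
  <polyline points="175.671,58.828 92.377,56.086" fill="none" stroke="#ff8800"/>
  <polygon points="121.737,7.446 146.057,12.046 149.197,36.598 126.817,47.171 109.846,29.154" fill="none" stroke="#ff8800"/>
  <polyline points="77.555,26.350 9.121,28.331 229.638,32.080" fill="none" stroke="#ff8800"/>
  <polygon points="24.941,5.255 40.977,5.255 40.977,17.964 24.941,17.964" fill="none" stroke="#ff8800"/>
</svg>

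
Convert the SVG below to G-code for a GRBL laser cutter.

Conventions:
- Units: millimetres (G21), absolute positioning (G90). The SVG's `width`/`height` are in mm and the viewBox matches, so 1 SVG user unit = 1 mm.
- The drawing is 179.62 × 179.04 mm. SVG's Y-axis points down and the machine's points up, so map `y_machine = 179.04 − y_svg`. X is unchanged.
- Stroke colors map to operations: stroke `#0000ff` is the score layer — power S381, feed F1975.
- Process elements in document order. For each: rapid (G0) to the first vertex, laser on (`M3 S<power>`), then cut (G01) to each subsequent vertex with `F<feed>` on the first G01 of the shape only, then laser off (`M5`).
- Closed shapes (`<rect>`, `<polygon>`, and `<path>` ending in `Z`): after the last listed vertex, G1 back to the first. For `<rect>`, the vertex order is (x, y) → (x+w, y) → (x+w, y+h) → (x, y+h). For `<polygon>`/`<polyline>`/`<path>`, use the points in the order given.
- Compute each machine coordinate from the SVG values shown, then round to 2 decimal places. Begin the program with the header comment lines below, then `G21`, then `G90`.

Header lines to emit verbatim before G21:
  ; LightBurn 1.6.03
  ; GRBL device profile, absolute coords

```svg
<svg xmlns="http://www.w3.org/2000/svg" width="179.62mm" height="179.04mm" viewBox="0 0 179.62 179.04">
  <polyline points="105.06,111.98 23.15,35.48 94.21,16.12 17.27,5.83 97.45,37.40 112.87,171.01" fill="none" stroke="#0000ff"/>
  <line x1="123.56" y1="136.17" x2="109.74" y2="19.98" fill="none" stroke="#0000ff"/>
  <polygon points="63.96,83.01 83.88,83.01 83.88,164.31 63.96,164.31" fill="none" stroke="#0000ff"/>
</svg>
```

; LightBurn 1.6.03
; GRBL device profile, absolute coords
G21
G90
G0 X105.06 Y67.06
M3 S381
G01 X23.15 Y143.56 F1975
G01 X94.21 Y162.92
G01 X17.27 Y173.21
G01 X97.45 Y141.64
G01 X112.87 Y8.03
M5
G0 X123.56 Y42.87
M3 S381
G01 X109.74 Y159.06 F1975
M5
G0 X63.96 Y96.03
M3 S381
G01 X83.88 Y96.03 F1975
G01 X83.88 Y14.73
G01 X63.96 Y14.73
G01 X63.96 Y96.03
M5

Since the viewBox matches the mm dimensions, user units are millimetres directly. The only transform is the Y-flip y_m = 179.04 − y_svg.

Shape 1 is a open polyline drawn with `<polyline>`. Its stroke #0000ff means score at S381, F1975. After flipping Y the toolpath is (105.06,67.06) → (23.15,143.56) → (94.21,162.92) → (17.27,173.21) → (97.45,141.64) → (112.87,8.03).

Shape 2 is a line segment drawn with `<line>`. Its stroke #0000ff means score at S381, F1975. After flipping Y the toolpath is (123.56,42.87) → (109.74,159.06).

Shape 3 is a rectangle drawn with `<polygon>`. Its stroke #0000ff means score at S381, F1975. After flipping Y the toolpath is (63.96,96.03) → (83.88,96.03) → (83.88,14.73) → (63.96,14.73) → (63.96,96.03), returning to the start.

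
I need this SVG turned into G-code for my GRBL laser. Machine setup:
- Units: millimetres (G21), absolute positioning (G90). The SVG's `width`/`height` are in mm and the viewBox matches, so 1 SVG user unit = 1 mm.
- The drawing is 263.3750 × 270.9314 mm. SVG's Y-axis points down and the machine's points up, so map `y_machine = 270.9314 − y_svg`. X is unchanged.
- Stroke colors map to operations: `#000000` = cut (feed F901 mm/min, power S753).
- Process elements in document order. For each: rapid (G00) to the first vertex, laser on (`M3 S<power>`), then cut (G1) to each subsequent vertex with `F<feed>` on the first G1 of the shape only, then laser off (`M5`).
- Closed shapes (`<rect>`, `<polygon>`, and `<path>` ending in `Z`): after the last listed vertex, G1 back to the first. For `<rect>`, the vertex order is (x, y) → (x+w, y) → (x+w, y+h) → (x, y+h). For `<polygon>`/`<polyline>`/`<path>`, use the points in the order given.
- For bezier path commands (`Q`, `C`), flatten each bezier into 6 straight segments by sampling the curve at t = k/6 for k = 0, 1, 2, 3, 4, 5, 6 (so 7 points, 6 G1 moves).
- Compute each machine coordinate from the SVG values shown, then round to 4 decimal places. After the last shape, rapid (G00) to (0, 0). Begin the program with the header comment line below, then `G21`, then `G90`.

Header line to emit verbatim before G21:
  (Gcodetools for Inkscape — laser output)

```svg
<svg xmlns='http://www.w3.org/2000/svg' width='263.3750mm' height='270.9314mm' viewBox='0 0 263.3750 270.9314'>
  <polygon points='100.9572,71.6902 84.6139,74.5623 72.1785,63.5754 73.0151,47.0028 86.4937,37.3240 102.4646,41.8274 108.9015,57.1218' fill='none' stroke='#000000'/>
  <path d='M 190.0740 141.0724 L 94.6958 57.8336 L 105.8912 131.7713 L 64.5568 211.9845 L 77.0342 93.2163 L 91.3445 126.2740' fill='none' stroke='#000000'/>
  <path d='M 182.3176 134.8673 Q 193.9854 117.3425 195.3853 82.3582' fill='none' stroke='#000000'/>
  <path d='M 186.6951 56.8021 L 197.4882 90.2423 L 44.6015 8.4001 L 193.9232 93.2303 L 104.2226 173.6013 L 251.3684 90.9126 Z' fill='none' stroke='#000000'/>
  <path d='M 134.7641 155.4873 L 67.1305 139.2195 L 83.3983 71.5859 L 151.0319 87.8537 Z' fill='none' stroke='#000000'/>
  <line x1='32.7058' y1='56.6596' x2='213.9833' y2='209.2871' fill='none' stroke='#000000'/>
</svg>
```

(Gcodetools for Inkscape — laser output)
G21
G90
G00 X100.9572 Y199.2412
M3 S753
G1 X84.6139 Y196.3691 F901
G1 X72.1785 Y207.3560
G1 X73.0151 Y223.9286
G1 X86.4937 Y233.6074
G1 X102.4646 Y229.1040
G1 X108.9015 Y213.8096
G1 X100.9572 Y199.2412
M5
G00 X190.0740 Y129.8590
M3 S753
G1 X94.6958 Y213.0978 F901
G1 X105.8912 Y139.1601
G1 X64.5568 Y58.9469
G1 X77.0342 Y177.7151
G1 X91.3445 Y144.6574
M5
G00 X182.3176 Y136.0641
M3 S753
G1 X185.9216 Y142.3907 F901
G1 X188.9553 Y149.6872
G1 X191.4184 Y157.9538
G1 X193.3112 Y167.1903
G1 X194.6334 Y177.3968
G1 X195.3853 Y188.5732
M5
G00 X186.6951 Y214.1293
M3 S753
G1 X197.4882 Y180.6891 F901
G1 X44.6015 Y262.5313
G1 X193.9232 Y177.7011
G1 X104.2226 Y97.3301
G1 X251.3684 Y180.0188
G1 X186.6951 Y214.1293
M5
G00 X134.7641 Y115.4441
M3 S753
G1 X67.1305 Y131.7119 F901
G1 X83.3983 Y199.3455
G1 X151.0319 Y183.0777
G1 X134.7641 Y115.4441
M5
G00 X32.7058 Y214.2718
M3 S753
G1 X213.9833 Y61.6443 F901
M5
G00 X0.0000 Y0.0000

viewBox `0 0 263.3750 270.9314` with mm width/height → 1 unit = 1 mm. Flip: y_m = 270.9314 − y_svg.

**Shape 1** — `<polygon>` regular polygon, stroke `#000000` → cut (S753, F901). Machine vertices: (100.9572,199.2412) → (84.6139,196.3691) → (72.1785,207.3560) → (73.0151,223.9286) → (86.4937,233.6074) → (102.4646,229.1040) → (108.9015,213.8096) → (100.9572,199.2412). Closed: final G1 returns to the first vertex.

**Shape 2** — `<path>` open polyline, stroke `#000000` → cut (S753, F901). Machine vertices: (190.0740,129.8590) → (94.6958,213.0978) → (105.8912,139.1601) → (64.5568,58.9469) → (77.0342,177.7151) → (91.3445,144.6574). Open path.

**Shape 3** — `<path>` quadratic bezier, stroke `#000000` → cut (S753, F901). Control points (SVG): P0=(182.3176,134.8673), P1=(193.9854,117.3425), P2=(195.3853,82.3582); sampled at t=k/6. Machine vertices: (182.3176,136.0641) → (185.9216,142.3907) → (188.9553,149.6872) → (191.4184,157.9538) → (193.3112,167.1903) → (194.6334,177.3968) → (195.3853,188.5732). Open path.

**Shape 4** — `<path>` closed polygon, stroke `#000000` → cut (S753, F901). Machine vertices: (186.6951,214.1293) → (197.4882,180.6891) → (44.6015,262.5313) → (193.9232,177.7011) → (104.2226,97.3301) → (251.3684,180.0188) → (186.6951,214.1293). Closed: final G1 returns to the first vertex.

**Shape 5** — `<path>` regular polygon, stroke `#000000` → cut (S753, F901). Machine vertices: (134.7641,115.4441) → (67.1305,131.7119) → (83.3983,199.3455) → (151.0319,183.0777) → (134.7641,115.4441). Closed: final G1 returns to the first vertex.

**Shape 6** — `<line>` line segment, stroke `#000000` → cut (S753, F901). Machine vertices: (32.7058,214.2718) → (213.9833,61.6443). Open path.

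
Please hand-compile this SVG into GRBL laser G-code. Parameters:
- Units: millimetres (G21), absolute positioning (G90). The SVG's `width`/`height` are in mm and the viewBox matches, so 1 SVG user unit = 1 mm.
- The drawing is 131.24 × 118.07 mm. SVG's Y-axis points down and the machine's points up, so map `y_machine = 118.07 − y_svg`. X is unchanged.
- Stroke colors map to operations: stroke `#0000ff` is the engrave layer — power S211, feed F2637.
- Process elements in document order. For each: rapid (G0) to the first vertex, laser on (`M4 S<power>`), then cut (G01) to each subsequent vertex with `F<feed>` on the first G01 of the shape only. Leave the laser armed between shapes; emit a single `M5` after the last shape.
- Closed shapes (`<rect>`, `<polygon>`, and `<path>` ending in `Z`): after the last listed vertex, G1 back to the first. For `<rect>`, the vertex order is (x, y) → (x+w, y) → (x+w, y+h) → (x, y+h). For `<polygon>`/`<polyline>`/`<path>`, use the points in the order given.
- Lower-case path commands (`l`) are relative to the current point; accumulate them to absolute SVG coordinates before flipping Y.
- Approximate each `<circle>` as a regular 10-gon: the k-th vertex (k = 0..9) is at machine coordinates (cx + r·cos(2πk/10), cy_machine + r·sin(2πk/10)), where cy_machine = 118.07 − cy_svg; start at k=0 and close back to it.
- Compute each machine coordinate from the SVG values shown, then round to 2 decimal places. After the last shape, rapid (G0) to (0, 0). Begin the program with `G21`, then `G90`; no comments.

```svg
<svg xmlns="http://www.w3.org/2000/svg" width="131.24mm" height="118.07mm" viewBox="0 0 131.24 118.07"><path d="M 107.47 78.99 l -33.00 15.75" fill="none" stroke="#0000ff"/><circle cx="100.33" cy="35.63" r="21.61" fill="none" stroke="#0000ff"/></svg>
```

viewBox `0 0 131.24 118.07` with mm width/height → 1 unit = 1 mm. Flip: y_m = 118.07 − y_svg.

**Shape 1** — `<path>` line segment, stroke `#0000ff` → engrave (S211, F2637). Machine vertices: (107.47,39.08) → (74.47,23.33). Open path.

**Shape 2** — `<circle>` circle, stroke `#0000ff` → engrave (S211, F2637). Machine vertices: (121.94,82.44) → (117.81,95.14) → (107.01,102.99) → (93.65,102.99) → (82.85,95.14) → (78.72,82.44) → (82.85,69.74) → (93.65,61.89) → (107.01,61.89) → (117.81,69.74) → (121.94,82.44). Closed: final G1 returns to the first vertex.

G21
G90
G0 X107.47 Y39.08
M4 S211
G01 X74.47 Y23.33 F2637
G0 X121.94 Y82.44
M4 S211
G01 X117.81 Y95.14 F2637
G01 X107.01 Y102.99
G01 X93.65 Y102.99
G01 X82.85 Y95.14
G01 X78.72 Y82.44
G01 X82.85 Y69.74
G01 X93.65 Y61.89
G01 X107.01 Y61.89
G01 X117.81 Y69.74
G01 X121.94 Y82.44
M5
G0 X0.00 Y0.00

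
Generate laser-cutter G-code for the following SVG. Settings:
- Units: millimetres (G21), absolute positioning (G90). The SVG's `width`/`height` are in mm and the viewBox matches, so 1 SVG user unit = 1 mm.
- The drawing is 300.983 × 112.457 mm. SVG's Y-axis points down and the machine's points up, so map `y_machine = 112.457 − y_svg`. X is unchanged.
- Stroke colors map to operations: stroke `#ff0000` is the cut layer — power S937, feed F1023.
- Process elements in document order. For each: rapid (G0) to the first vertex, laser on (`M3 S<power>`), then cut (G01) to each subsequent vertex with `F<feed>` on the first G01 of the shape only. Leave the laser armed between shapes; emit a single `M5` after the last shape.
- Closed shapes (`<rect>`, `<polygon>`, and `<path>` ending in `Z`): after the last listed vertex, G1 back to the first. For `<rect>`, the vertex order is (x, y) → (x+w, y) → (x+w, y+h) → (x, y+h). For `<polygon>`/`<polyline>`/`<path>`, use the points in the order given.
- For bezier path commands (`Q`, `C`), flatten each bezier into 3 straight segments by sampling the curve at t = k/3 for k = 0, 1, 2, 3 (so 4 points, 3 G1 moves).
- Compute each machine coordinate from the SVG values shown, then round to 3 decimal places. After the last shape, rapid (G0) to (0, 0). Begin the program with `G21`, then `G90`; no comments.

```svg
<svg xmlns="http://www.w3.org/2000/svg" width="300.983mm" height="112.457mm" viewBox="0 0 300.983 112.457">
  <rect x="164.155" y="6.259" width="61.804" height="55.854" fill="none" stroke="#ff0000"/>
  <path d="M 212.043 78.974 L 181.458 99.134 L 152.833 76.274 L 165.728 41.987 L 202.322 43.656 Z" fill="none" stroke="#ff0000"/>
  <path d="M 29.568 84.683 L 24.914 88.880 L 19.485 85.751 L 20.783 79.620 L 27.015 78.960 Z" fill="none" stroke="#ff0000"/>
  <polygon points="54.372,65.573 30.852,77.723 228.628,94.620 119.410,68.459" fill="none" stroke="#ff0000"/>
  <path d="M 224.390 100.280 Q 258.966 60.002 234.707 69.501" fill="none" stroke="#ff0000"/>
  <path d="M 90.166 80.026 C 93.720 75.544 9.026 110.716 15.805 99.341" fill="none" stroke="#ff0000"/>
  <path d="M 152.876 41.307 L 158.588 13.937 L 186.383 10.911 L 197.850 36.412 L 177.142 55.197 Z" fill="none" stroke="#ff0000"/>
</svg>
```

G21
G90
G0 X164.155 Y106.198
M3 S937
G01 X225.959 Y106.198 F1023
G01 X225.959 Y50.344
G01 X164.155 Y50.344
G01 X164.155 Y106.198
G0 X212.043 Y33.483
M3 S937
G01 X181.458 Y13.323 F1023
G01 X152.833 Y36.183
G01 X165.728 Y70.470
G01 X202.322 Y68.801
G01 X212.043 Y33.483
G0 X29.568 Y27.774
M3 S937
G01 X24.914 Y23.577 F1023
G01 X19.485 Y26.706
G01 X20.783 Y32.837
G01 X27.015 Y33.497
G01 X29.568 Y27.774
G0 X54.372 Y46.884
M3 S937
G01 X30.852 Y34.734 F1023
G01 X228.628 Y17.837
G01 X119.410 Y43.998
G01 X54.372 Y46.884
G0 X224.390 Y12.177
M3 S937
G01 X240.903 Y33.498 F1023
G01 X244.342 Y43.758
G01 X234.707 Y42.956
G0 X90.166 Y32.431
M3 S937
G01 X70.960 Y26.888 F1023
G01 X32.861 Y14.064
G01 X15.805 Y13.116
G0 X152.876 Y71.150
M3 S937
G01 X158.588 Y98.520 F1023
G01 X186.383 Y101.546
G01 X197.850 Y76.045
G01 X177.142 Y57.260
G01 X152.876 Y71.150
M5
G0 X0.000 Y0.000

1 u = 1 mm; y_m = 112.457 − y.

[1] `<rect>` rectangle, #ff0000→cut S937 F1023: (164.155,106.198) → (225.959,106.198) → (225.959,50.344) → (164.155,50.344) → (164.155,106.198) (closed)

[2] `<path>` regular polygon, #ff0000→cut S937 F1023: (212.043,33.483) → (181.458,13.323) → (152.833,36.183) → (165.728,70.470) → (202.322,68.801) → (212.043,33.483) (closed)

[3] `<path>` regular polygon, #ff0000→cut S937 F1023: (29.568,27.774) → (24.914,23.577) → (19.485,26.706) → (20.783,32.837) → (27.015,33.497) → (29.568,27.774) (closed)

[4] `<polygon>` closed polygon, #ff0000→cut S937 F1023: (54.372,46.884) → (30.852,34.734) → (228.628,17.837) → (119.410,43.998) → (54.372,46.884) (closed)

[5] `<path>` quadratic bezier, #ff0000→cut S937 F1023: (224.390,12.177) → (240.903,33.498) → (244.342,43.758) → (234.707,42.956)

[6] `<path>` cubic bezier, #ff0000→cut S937 F1023: (90.166,32.431) → (70.960,26.888) → (32.861,14.064) → (15.805,13.116)

[7] `<path>` regular polygon, #ff0000→cut S937 F1023: (152.876,71.150) → (158.588,98.520) → (186.383,101.546) → (197.850,76.045) → (177.142,57.260) → (152.876,71.150) (closed)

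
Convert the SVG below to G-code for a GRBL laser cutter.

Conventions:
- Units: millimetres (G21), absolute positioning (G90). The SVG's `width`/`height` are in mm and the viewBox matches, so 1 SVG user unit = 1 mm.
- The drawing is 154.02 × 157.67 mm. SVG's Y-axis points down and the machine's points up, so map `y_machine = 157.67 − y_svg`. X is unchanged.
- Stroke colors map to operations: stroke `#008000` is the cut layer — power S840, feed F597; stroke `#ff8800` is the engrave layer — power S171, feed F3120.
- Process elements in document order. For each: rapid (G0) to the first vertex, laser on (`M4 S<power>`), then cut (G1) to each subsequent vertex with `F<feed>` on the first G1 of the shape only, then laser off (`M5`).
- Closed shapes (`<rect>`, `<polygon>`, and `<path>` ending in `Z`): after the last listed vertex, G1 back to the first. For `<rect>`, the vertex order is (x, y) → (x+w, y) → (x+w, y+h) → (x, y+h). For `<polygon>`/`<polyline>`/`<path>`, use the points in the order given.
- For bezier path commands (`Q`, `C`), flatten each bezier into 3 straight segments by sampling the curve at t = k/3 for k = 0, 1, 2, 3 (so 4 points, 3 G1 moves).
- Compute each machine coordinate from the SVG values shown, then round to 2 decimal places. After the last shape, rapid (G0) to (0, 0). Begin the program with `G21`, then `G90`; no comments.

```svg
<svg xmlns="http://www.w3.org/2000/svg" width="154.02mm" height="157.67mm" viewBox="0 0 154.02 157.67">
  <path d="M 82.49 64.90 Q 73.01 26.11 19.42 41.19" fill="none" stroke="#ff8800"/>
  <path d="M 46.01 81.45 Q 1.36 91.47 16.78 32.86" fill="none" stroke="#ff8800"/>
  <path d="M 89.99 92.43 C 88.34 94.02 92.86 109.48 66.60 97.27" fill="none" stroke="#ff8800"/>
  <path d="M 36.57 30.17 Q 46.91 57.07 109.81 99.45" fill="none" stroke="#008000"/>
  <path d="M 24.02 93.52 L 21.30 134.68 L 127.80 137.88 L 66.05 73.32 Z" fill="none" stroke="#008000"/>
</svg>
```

G21
G90
G0 X82.49 Y92.77
M4 S171
G1 X71.27 Y112.64 F3120
G1 X50.25 Y120.55
G1 X19.42 Y116.48
M5
G0 X46.01 Y76.22
M4 S171
G1 X22.92 Y77.17 F3120
G1 X13.17 Y93.36
G1 X16.78 Y124.81
M5
G0 X89.99 Y65.24
M4 S171
G1 X89.03 Y60.57 F3120
G1 X83.97 Y55.87
G1 X66.60 Y60.40
M5
G0 X36.57 Y127.50
M4 S840
G1 X49.30 Y107.85 F597
G1 X73.72 Y84.75
G1 X109.81 Y58.22
M5
G0 X24.02 Y64.15
M4 S840
G1 X21.30 Y22.99 F597
G1 X127.80 Y19.79
G1 X66.05 Y84.35
G1 X24.02 Y64.15
M5
G0 X0.00 Y0.00

Since the viewBox matches the mm dimensions, user units are millimetres directly. The only transform is the Y-flip y_m = 157.67 − y_svg.

Shape 1 is a quadratic bezier drawn with `<path>`. Its stroke #ff8800 means engrave at S171, F3120. After flipping Y the toolpath is (82.49,92.77) → (71.27,112.64) → (50.25,120.55) → (19.42,116.48).

Shape 2 is a quadratic bezier drawn with `<path>`. Its stroke #ff8800 means engrave at S171, F3120. After flipping Y the toolpath is (46.01,76.22) → (22.92,77.17) → (13.17,93.36) → (16.78,124.81).

Shape 3 is a cubic bezier drawn with `<path>`. Its stroke #ff8800 means engrave at S171, F3120. After flipping Y the toolpath is (89.99,65.24) → (89.03,60.57) → (83.97,55.87) → (66.60,60.40).

Shape 4 is a quadratic bezier drawn with `<path>`. Its stroke #008000 means cut at S840, F597. After flipping Y the toolpath is (36.57,127.50) → (49.30,107.85) → (73.72,84.75) → (109.81,58.22).

Shape 5 is a closed polygon drawn with `<path>`. Its stroke #008000 means cut at S840, F597. After flipping Y the toolpath is (24.02,64.15) → (21.30,22.99) → (127.80,19.79) → (66.05,84.35) → (24.02,64.15), returning to the start.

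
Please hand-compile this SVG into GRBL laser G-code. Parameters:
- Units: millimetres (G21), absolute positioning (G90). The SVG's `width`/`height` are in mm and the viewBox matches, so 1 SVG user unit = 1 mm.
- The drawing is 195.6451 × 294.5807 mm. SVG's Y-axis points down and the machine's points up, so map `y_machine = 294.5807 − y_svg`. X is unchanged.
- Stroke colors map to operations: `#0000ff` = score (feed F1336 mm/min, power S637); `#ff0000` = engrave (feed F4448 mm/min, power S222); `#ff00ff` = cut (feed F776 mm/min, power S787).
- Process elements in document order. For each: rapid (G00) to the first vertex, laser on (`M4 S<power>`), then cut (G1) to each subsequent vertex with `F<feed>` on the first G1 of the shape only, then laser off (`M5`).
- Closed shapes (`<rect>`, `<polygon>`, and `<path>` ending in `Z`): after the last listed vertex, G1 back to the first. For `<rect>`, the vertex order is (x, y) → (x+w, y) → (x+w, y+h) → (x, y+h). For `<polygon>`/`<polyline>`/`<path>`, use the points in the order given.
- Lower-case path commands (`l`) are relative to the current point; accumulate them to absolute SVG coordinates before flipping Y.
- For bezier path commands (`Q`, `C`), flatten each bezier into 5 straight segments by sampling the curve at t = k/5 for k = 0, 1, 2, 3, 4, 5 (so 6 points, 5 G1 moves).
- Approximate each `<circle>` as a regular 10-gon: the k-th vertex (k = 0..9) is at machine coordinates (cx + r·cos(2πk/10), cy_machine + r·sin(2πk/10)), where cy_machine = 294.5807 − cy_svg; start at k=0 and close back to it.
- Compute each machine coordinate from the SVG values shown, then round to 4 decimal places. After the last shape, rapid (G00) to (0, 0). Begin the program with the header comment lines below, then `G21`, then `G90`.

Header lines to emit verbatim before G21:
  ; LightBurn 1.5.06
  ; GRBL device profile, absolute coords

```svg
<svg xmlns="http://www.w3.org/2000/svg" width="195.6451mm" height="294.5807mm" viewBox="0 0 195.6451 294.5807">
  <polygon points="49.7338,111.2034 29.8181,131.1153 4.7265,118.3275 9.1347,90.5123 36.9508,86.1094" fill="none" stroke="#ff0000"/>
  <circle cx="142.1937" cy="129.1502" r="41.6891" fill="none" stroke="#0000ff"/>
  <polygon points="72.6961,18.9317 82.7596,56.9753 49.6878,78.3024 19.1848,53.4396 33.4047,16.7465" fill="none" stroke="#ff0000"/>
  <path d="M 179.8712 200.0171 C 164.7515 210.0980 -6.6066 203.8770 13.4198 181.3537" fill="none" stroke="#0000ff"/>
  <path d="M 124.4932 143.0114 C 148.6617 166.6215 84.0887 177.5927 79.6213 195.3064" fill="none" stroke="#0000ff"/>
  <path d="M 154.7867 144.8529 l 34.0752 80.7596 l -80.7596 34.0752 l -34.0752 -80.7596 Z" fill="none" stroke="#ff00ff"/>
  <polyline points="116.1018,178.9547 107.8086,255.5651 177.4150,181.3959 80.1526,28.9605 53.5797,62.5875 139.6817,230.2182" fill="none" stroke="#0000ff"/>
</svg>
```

viewBox `0 0 195.6451 294.5807` with mm width/height → 1 unit = 1 mm. Flip: y_m = 294.5807 − y_svg.

**Shape 1** — `<polygon>` regular polygon, stroke `#ff0000` → engrave (S222, F4448). Machine vertices: (49.7338,183.3773) → (29.8181,163.4654) → (4.7265,176.2532) → (9.1347,204.0684) → (36.9508,208.4713) → (49.7338,183.3773). Closed: final G1 returns to the first vertex.

**Shape 2** — `<circle>` circle, stroke `#0000ff` → score (S637, F1336). Machine vertices: (183.8828,165.4305) → (175.9209,189.9347) → (155.0763,205.0792) → (129.3111,205.0792) → (108.4665,189.9347) → (100.5046,165.4305) → (108.4665,140.9263) → (129.3111,125.7818) → (155.0763,125.7818) → (175.9209,140.9263) → (183.8828,165.4305). Closed: final G1 returns to the first vertex.

**Shape 3** — `<polygon>` regular polygon, stroke `#ff0000` → engrave (S222, F4448). Machine vertices: (72.6961,275.6490) → (82.7596,237.6054) → (49.6878,216.2783) → (19.1848,241.1411) → (33.4047,277.8342) → (72.6961,275.6490). Closed: final G1 returns to the first vertex.

**Shape 4** — `<path>` cubic bezier, stroke `#0000ff` → score (S637, F1336). Control points (SVG): P0=(179.8712,200.0171), P1=(164.7515,210.0980), P2=(-6.6066,203.8770), P3=(13.4198,181.3537); sampled at t=k/5. Machine vertices: (179.8712,94.5636) → (154.8318,90.4713) → (108.9810,90.2915) → (59.0048,94.0241) → (21.5891,101.6693) → (13.4198,113.2270). Open path.

**Shape 5** — `<path>` cubic bezier, stroke `#0000ff` → score (S637, F1336). Control points (SVG): P0=(124.4932,143.0114), P1=(148.6617,166.6215), P2=(84.0887,177.5927), P3=(79.6213,195.3064); sampled at t=k/5. Machine vertices: (124.4932,151.5693) → (129.5361,138.7649) → (120.4257,128.0634) → (104.3067,118.5347) → (88.3236,109.2485) → (79.6213,99.2743). Open path.

**Shape 6** — `<path>` regular polygon, stroke `#ff00ff` → cut (S787, F776). Machine vertices: (154.7867,149.7278) → (188.8619,68.9682) → (108.1023,34.8930) → (74.0271,115.6526) → (154.7867,149.7278). Closed: final G1 returns to the first vertex.

**Shape 7** — `<polyline>` open polyline, stroke `#0000ff` → score (S637, F1336). Machine vertices: (116.1018,115.6260) → (107.8086,39.0156) → (177.4150,113.1848) → (80.1526,265.6202) → (53.5797,231.9932) → (139.6817,64.3625). Open path.

; LightBurn 1.5.06
; GRBL device profile, absolute coords
G21
G90
G00 X49.7338 Y183.3773
M4 S222
G1 X29.8181 Y163.4654 F4448
G1 X4.7265 Y176.2532
G1 X9.1347 Y204.0684
G1 X36.9508 Y208.4713
G1 X49.7338 Y183.3773
M5
G00 X183.8828 Y165.4305
M4 S637
G1 X175.9209 Y189.9347 F1336
G1 X155.0763 Y205.0792
G1 X129.3111 Y205.0792
G1 X108.4665 Y189.9347
G1 X100.5046 Y165.4305
G1 X108.4665 Y140.9263
G1 X129.3111 Y125.7818
G1 X155.0763 Y125.7818
G1 X175.9209 Y140.9263
G1 X183.8828 Y165.4305
M5
G00 X72.6961 Y275.6490
M4 S222
G1 X82.7596 Y237.6054 F4448
G1 X49.6878 Y216.2783
G1 X19.1848 Y241.1411
G1 X33.4047 Y277.8342
G1 X72.6961 Y275.6490
M5
G00 X179.8712 Y94.5636
M4 S637
G1 X154.8318 Y90.4713 F1336
G1 X108.9810 Y90.2915
G1 X59.0048 Y94.0241
G1 X21.5891 Y101.6693
G1 X13.4198 Y113.2270
M5
G00 X124.4932 Y151.5693
M4 S637
G1 X129.5361 Y138.7649 F1336
G1 X120.4257 Y128.0634
G1 X104.3067 Y118.5347
G1 X88.3236 Y109.2485
G1 X79.6213 Y99.2743
M5
G00 X154.7867 Y149.7278
M4 S787
G1 X188.8619 Y68.9682 F776
G1 X108.1023 Y34.8930
G1 X74.0271 Y115.6526
G1 X154.7867 Y149.7278
M5
G00 X116.1018 Y115.6260
M4 S637
G1 X107.8086 Y39.0156 F1336
G1 X177.4150 Y113.1848
G1 X80.1526 Y265.6202
G1 X53.5797 Y231.9932
G1 X139.6817 Y64.3625
M5
G00 X0.0000 Y0.0000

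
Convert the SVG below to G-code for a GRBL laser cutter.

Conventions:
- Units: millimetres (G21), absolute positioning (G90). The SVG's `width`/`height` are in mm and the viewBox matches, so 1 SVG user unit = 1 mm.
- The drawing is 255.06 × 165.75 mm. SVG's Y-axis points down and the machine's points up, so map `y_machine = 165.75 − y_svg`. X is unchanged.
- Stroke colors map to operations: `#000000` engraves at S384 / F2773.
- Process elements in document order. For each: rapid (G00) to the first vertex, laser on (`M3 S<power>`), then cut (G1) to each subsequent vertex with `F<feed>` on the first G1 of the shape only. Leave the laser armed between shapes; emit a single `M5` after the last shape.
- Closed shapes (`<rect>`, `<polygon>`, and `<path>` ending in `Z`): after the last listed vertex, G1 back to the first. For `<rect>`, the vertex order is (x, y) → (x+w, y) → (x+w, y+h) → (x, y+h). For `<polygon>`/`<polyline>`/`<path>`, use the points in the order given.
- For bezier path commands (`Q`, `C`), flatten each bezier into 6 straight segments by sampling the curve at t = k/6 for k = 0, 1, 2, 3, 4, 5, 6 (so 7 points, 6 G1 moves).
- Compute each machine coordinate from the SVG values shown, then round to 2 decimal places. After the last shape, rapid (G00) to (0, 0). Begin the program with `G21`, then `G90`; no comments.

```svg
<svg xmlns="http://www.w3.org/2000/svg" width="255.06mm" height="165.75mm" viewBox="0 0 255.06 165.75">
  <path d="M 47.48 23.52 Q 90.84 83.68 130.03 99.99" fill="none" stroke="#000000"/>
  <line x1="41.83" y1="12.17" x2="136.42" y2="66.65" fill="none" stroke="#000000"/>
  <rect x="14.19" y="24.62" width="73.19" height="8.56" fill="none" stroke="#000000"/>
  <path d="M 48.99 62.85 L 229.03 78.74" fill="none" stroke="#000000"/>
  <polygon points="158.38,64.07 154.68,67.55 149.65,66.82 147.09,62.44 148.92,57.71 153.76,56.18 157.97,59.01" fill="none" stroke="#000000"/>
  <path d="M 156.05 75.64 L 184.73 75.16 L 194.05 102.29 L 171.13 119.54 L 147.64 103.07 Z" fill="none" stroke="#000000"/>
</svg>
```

1 u = 1 mm; y_m = 165.75 − y.

[1] `<path>` quadratic bezier, #000000→engrave S384 F2773: (47.48,142.23) → (61.82,123.39) → (75.92,107.00) → (89.80,93.03) → (103.44,81.51) → (116.85,72.41) → (130.03,65.76)

[2] `<line>` line segment, #000000→engrave S384 F2773: (41.83,153.58) → (136.42,99.10)

[3] `<rect>` rectangle, #000000→engrave S384 F2773: (14.19,141.13) → (87.38,141.13) → (87.38,132.57) → (14.19,132.57) → (14.19,141.13) (closed)

[4] `<path>` line segment, #000000→engrave S384 F2773: (48.99,102.90) → (229.03,87.01)

[5] `<polygon>` regular polygon, #000000→engrave S384 F2773: (158.38,101.68) → (154.68,98.20) → (149.65,98.93) → (147.09,103.31) → (148.92,108.04) → (153.76,109.57) → (157.97,106.74) → (158.38,101.68) (closed)

[6] `<path>` regular polygon, #000000→engrave S384 F2773: (156.05,90.11) → (184.73,90.59) → (194.05,63.46) → (171.13,46.21) → (147.64,62.68) → (156.05,90.11) (closed)

G21
G90
G00 X47.48 Y142.23
M3 S384
G1 X61.82 Y123.39 F2773
G1 X75.92 Y107.00
G1 X89.80 Y93.03
G1 X103.44 Y81.51
G1 X116.85 Y72.41
G1 X130.03 Y65.76
G00 X41.83 Y153.58
M3 S384
G1 X136.42 Y99.10 F2773
G00 X14.19 Y141.13
M3 S384
G1 X87.38 Y141.13 F2773
G1 X87.38 Y132.57
G1 X14.19 Y132.57
G1 X14.19 Y141.13
G00 X48.99 Y102.90
M3 S384
G1 X229.03 Y87.01 F2773
G00 X158.38 Y101.68
M3 S384
G1 X154.68 Y98.20 F2773
G1 X149.65 Y98.93
G1 X147.09 Y103.31
G1 X148.92 Y108.04
G1 X153.76 Y109.57
G1 X157.97 Y106.74
G1 X158.38 Y101.68
G00 X156.05 Y90.11
M3 S384
G1 X184.73 Y90.59 F2773
G1 X194.05 Y63.46
G1 X171.13 Y46.21
G1 X147.64 Y62.68
G1 X156.05 Y90.11
M5
G00 X0.00 Y0.00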